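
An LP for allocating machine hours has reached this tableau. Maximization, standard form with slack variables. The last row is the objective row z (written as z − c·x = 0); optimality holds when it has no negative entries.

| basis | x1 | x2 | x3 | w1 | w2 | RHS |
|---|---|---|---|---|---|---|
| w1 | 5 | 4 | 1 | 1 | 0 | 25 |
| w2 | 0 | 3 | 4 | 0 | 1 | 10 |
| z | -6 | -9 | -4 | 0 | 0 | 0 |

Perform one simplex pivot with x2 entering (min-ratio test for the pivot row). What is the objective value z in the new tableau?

30

Ratio test on column x2 — row 1: 25/4 = 25/4; row 2: 10/3 = 10/3. Minimum is 10/3 at row 2 (w2 leaves); pivot element 3.
Pivot on row 2; the z-row RHS becomes 0 − (-9)·(10/3) = 30.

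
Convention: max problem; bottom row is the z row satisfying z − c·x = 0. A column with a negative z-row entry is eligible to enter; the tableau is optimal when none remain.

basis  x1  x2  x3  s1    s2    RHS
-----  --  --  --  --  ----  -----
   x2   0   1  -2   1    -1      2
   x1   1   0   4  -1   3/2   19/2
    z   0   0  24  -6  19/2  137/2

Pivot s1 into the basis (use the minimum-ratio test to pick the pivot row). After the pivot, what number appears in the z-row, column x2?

6

Ratio test on column s1 — row 1: 2/1 = 2; row 2: entry -1 ≤ 0. Minimum is 2 at row 1 (x2 leaves); pivot element 1.
Divide row 1 by 1; eliminate column s1 from the other rows.
z-row update in column x2: 0 − (-6)·1 = 6.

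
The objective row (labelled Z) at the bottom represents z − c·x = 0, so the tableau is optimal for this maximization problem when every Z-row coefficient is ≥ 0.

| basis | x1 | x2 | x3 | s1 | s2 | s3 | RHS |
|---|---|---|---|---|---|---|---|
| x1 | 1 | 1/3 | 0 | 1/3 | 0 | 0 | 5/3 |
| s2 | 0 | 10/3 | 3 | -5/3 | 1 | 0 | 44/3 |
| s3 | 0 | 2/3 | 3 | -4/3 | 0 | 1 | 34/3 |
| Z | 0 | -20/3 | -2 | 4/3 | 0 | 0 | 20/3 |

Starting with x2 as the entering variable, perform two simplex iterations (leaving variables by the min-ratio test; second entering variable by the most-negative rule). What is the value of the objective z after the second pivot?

Ratio test on column x2 — row 1: (5/3)/(1/3) = 5; row 2: (44/3)/(10/3) = 22/5; row 3: (34/3)/(2/3) = 17. Minimum is 22/5 at row 2 (s2 leaves); pivot element 10/3.
Pivot on row 2; the Z-row RHS becomes 20/3 − (-20/3)·(22/5) = 36.
Next entering variable (most negative Z-row entry -2): s1.
Ratio test on column s1 — row 1: (1/5)/(1/2) = 2/5; row 2: entry -1/2 ≤ 0; row 3: entry -1 ≤ 0. Minimum is 2/5 at row 1 (x1 leaves); pivot element 1/2.
After the second pivot the Z-row RHS is 36 − (-2)·(2/5) = 184/5.

184/5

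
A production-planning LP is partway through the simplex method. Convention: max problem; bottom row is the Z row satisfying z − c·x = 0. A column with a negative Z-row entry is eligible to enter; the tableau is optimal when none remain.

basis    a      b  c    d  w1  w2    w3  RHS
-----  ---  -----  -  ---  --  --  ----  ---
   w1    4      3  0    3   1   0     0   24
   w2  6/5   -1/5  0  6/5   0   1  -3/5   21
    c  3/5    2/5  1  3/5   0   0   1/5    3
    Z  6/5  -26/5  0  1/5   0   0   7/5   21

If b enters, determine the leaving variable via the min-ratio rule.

Column b entries and ratios — w1: 24/3 = 8; w2: -1/5 ≤ 0, skip; c: 3/(2/5) = 15/2.
Smallest ratio is 15/2 in the row of c, so c leaves.

c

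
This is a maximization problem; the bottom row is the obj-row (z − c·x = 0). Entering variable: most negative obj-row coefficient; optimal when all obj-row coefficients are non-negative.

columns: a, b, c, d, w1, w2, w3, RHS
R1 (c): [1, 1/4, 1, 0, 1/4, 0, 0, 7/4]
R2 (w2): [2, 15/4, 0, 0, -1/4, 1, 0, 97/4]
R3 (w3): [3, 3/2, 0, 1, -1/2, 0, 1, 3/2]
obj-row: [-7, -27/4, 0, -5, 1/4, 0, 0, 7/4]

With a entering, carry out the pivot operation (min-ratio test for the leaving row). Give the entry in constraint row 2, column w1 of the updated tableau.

1/12

Ratio test on column a — row 1: (7/4)/1 = 7/4; row 2: (97/4)/2 = 97/8; row 3: (3/2)/3 = 1/2. Minimum is 1/2 at row 3 (w3 leaves); pivot element 3.
Divide row 3 by 3; eliminate column a from the other rows.
Row 2 update in column w1: -1/4 − 2·(-1/6) = 1/12.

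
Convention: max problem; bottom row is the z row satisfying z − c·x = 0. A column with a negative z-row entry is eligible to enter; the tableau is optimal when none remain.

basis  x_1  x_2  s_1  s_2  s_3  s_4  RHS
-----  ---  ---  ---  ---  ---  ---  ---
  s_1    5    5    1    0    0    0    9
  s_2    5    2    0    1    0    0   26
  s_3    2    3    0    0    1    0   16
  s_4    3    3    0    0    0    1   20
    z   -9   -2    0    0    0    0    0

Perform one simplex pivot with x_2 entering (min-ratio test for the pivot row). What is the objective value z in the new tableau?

18/5

Ratio test on column x_2 — row 1: 9/5 = 9/5; row 2: 26/2 = 13; row 3: 16/3 = 16/3; row 4: 20/3 = 20/3. Minimum is 9/5 at row 1 (s_1 leaves); pivot element 5.
Pivot on row 1; the z-row RHS becomes 0 − (-2)·(9/5) = 18/5.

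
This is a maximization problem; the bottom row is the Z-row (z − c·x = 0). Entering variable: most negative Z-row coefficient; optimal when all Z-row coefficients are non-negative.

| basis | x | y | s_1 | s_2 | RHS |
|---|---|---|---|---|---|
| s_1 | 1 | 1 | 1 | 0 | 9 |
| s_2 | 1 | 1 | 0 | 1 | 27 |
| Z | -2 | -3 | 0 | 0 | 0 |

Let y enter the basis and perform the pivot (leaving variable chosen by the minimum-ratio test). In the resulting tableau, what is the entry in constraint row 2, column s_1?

-1

Ratio test on column y — row 1: 9/1 = 9; row 2: 27/1 = 27. Minimum is 9 at row 1 (s_1 leaves); pivot element 1.
Divide row 1 by 1; eliminate column y from the other rows.
Row 2 update in column s_1: 0 − 1·1 = -1.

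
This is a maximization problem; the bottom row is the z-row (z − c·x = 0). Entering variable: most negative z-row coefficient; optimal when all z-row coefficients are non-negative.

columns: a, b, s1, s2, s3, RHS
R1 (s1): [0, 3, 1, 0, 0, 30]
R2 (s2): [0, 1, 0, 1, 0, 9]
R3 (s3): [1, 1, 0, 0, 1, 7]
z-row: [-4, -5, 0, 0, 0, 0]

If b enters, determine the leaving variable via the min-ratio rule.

Column b entries and ratios — s1: 30/3 = 10; s2: 9/1 = 9; s3: 7/1 = 7.
Smallest ratio is 7 in the row of s3, so s3 leaves.

s3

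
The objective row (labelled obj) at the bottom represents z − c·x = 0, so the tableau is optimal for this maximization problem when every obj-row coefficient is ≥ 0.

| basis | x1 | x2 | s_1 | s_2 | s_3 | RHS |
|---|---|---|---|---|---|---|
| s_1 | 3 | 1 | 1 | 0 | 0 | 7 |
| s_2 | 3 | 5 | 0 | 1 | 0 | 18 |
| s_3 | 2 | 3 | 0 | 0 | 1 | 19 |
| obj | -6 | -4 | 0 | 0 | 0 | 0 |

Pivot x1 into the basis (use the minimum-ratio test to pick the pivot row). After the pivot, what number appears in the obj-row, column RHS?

14

Ratio test on column x1 — row 1: 7/3 = 7/3; row 2: 18/3 = 6; row 3: 19/2 = 19/2. Minimum is 7/3 at row 1 (s_1 leaves); pivot element 3.
Divide row 1 by 3; eliminate column x1 from the other rows.
obj-row update in column RHS: 0 − (-6)·(7/3) = 14.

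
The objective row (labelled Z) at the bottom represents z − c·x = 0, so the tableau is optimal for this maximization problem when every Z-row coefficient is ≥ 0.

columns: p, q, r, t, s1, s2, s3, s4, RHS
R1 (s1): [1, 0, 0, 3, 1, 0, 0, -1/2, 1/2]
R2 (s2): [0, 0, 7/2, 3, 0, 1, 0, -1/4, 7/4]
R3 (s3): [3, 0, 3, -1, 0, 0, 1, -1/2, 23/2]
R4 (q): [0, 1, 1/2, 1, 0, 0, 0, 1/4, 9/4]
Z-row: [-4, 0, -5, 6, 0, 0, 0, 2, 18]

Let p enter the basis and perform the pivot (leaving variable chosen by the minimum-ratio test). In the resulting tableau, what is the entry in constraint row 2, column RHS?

Ratio test on column p — row 1: (1/2)/1 = 1/2; row 2: entry 0 ≤ 0; row 3: (23/2)/3 = 23/6; row 4: entry 0 ≤ 0. Minimum is 1/2 at row 1 (s1 leaves); pivot element 1.
Divide row 1 by 1; eliminate column p from the other rows.
Row 2 update in column RHS: 7/4 − 0·(1/2) = 7/4.

7/4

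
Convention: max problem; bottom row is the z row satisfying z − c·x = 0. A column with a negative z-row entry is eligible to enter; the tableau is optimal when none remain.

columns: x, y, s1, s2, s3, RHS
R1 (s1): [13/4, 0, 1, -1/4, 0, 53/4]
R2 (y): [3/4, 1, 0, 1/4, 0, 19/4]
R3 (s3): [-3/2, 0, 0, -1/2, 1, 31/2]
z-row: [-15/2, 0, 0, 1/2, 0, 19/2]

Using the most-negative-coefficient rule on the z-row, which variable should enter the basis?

Negative z-row entries: x: -15/2.
The most negative is -15/2 in column x, so x enters.

x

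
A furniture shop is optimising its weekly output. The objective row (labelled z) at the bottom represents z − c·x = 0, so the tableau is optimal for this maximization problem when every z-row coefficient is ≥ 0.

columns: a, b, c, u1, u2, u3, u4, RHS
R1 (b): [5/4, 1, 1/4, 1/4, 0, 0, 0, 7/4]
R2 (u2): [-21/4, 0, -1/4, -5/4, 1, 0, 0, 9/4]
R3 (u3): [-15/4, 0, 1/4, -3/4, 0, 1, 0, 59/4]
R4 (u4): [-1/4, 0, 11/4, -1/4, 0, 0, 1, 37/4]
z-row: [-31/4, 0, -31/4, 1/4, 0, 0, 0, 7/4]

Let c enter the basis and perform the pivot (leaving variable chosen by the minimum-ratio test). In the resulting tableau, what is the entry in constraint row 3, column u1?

Ratio test on column c — row 1: (7/4)/(1/4) = 7; row 2: entry -1/4 ≤ 0; row 3: (59/4)/(1/4) = 59; row 4: (37/4)/(11/4) = 37/11. Minimum is 37/11 at row 4 (u4 leaves); pivot element 11/4.
Divide row 4 by 11/4; eliminate column c from the other rows.
Row 3 update in column u1: -3/4 − (1/4)·(-1/11) = -8/11.

-8/11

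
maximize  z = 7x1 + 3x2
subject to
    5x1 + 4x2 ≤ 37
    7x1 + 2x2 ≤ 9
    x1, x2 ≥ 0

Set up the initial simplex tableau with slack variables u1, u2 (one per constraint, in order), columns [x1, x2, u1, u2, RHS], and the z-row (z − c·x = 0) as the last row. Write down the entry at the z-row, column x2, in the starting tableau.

-3

The z-row carries the negated objective coefficients: the x2 entry is -3.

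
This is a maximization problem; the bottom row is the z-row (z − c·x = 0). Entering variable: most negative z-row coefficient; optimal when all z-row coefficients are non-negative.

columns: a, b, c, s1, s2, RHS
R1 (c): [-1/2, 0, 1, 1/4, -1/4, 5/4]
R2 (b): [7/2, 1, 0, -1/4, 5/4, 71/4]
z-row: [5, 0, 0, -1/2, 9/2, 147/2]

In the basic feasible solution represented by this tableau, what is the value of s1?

s1 is not in the basis, so in the current basic feasible solution s1 = 0.

0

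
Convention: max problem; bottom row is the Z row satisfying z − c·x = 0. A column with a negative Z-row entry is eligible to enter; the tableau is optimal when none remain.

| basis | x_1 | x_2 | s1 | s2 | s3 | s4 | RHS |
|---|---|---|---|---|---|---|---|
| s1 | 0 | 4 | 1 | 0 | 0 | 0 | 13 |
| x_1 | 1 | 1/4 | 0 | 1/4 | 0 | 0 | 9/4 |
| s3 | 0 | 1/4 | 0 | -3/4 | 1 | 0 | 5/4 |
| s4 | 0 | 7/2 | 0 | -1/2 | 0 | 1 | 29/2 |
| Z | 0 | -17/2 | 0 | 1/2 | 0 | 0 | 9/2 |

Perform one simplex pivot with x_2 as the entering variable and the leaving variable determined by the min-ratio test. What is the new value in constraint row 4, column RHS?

Ratio test on column x_2 — row 1: 13/4 = 13/4; row 2: (9/4)/(1/4) = 9; row 3: (5/4)/(1/4) = 5; row 4: (29/2)/(7/2) = 29/7. Minimum is 13/4 at row 1 (s1 leaves); pivot element 4.
Divide row 1 by 4; eliminate column x_2 from the other rows.
Row 4 update in column RHS: 29/2 − (7/2)·(13/4) = 25/8.

25/8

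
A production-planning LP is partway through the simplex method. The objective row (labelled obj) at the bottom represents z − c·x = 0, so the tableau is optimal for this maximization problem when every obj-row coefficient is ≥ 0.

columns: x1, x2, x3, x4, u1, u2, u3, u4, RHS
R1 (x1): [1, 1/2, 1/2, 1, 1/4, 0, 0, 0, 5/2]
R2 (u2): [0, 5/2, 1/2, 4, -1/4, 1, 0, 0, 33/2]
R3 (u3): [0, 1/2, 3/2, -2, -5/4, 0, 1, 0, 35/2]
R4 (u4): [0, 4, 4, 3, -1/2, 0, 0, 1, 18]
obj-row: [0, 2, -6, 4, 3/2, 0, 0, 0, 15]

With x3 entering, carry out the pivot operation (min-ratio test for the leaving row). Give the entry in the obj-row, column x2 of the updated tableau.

Ratio test on column x3 — row 1: (5/2)/(1/2) = 5; row 2: (33/2)/(1/2) = 33; row 3: (35/2)/(3/2) = 35/3; row 4: 18/4 = 9/2. Minimum is 9/2 at row 4 (u4 leaves); pivot element 4.
Divide row 4 by 4; eliminate column x3 from the other rows.
obj-row update in column x2: 2 − (-6)·1 = 8.

8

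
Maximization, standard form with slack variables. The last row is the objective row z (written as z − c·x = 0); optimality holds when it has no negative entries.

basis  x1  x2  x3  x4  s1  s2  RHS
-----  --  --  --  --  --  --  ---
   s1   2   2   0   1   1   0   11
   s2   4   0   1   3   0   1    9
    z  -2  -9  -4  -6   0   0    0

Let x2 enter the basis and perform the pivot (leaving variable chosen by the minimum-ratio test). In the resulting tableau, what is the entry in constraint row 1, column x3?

Ratio test on column x2 — row 1: 11/2 = 11/2; row 2: entry 0 ≤ 0. Minimum is 11/2 at row 1 (s1 leaves); pivot element 2.
Divide row 1 by 2; eliminate column x2 from the other rows.
In the new row 1, the x3 entry is the old entry divided by the pivot: 0/2 = 0.

0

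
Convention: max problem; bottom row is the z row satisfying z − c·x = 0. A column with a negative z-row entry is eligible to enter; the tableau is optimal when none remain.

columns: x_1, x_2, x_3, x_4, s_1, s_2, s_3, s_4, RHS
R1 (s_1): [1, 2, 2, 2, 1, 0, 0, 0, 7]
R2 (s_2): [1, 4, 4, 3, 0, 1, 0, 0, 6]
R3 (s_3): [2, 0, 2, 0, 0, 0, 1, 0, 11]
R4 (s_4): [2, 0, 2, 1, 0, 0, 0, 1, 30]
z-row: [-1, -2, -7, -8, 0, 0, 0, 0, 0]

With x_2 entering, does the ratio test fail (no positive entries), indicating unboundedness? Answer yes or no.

Column x_2 has positive entries in row(s) 1, 2, so the ratio test bounds it — not unbounded.

no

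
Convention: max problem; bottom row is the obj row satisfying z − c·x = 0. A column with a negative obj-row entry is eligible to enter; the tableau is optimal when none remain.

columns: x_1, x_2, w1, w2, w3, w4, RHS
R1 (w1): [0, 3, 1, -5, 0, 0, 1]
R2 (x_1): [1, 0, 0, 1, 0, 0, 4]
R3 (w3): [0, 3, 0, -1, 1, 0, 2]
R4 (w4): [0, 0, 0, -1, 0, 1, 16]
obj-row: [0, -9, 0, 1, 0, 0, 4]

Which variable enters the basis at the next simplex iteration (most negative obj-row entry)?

Negative obj-row entries: x_2: -9.
The most negative is -9 in column x_2, so x_2 enters.

x_2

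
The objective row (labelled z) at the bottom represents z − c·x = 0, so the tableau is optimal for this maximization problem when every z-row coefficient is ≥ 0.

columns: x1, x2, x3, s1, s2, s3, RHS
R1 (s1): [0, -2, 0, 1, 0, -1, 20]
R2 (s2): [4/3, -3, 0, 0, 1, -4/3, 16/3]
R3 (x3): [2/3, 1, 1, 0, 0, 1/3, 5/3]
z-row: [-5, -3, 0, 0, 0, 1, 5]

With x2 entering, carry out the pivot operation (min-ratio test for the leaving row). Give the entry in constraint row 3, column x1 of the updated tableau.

Ratio test on column x2 — row 1: entry -2 ≤ 0; row 2: entry -3 ≤ 0; row 3: (5/3)/1 = 5/3. Minimum is 5/3 at row 3 (x3 leaves); pivot element 1.
Divide row 3 by 1; eliminate column x2 from the other rows.
In the new row 3, the x1 entry is the old entry divided by the pivot: (2/3)/1 = 2/3.

2/3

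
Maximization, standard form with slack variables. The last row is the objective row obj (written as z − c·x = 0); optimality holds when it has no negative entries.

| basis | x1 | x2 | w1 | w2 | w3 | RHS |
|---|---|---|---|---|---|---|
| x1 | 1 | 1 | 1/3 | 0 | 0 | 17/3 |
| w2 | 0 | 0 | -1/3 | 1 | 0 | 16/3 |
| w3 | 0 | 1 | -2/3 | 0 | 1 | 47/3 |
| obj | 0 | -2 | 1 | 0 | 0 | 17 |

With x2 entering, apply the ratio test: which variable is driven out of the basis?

Column x2 entries and ratios — x1: (17/3)/1 = 17/3; w2: 0 ≤ 0, skip; w3: (47/3)/1 = 47/3.
Smallest ratio is 17/3 in the row of x1, so x1 leaves.

x1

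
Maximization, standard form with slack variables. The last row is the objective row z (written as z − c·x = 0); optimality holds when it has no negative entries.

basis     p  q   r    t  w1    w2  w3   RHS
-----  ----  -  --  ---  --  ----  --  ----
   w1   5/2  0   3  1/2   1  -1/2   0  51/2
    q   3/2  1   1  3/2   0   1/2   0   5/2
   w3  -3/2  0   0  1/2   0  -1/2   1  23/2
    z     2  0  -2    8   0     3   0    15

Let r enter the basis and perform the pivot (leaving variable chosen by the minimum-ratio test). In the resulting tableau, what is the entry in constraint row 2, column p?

Ratio test on column r — row 1: (51/2)/3 = 17/2; row 2: (5/2)/1 = 5/2; row 3: entry 0 ≤ 0. Minimum is 5/2 at row 2 (q leaves); pivot element 1.
Divide row 2 by 1; eliminate column r from the other rows.
In the new row 2, the p entry is the old entry divided by the pivot: (3/2)/1 = 3/2.

3/2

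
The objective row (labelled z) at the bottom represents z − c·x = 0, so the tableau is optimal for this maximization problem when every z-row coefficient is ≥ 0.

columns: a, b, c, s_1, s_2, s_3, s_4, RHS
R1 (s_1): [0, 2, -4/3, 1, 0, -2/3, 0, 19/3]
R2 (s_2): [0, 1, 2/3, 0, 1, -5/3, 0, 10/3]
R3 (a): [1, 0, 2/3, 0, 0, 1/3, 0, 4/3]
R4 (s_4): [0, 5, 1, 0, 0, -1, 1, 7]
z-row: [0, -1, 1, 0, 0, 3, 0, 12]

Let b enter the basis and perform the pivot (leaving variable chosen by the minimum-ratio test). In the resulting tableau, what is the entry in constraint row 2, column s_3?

-22/15

Ratio test on column b — row 1: (19/3)/2 = 19/6; row 2: (10/3)/1 = 10/3; row 3: entry 0 ≤ 0; row 4: 7/5 = 7/5. Minimum is 7/5 at row 4 (s_4 leaves); pivot element 5.
Divide row 4 by 5; eliminate column b from the other rows.
Row 2 update in column s_3: -5/3 − 1·(-1/5) = -22/15.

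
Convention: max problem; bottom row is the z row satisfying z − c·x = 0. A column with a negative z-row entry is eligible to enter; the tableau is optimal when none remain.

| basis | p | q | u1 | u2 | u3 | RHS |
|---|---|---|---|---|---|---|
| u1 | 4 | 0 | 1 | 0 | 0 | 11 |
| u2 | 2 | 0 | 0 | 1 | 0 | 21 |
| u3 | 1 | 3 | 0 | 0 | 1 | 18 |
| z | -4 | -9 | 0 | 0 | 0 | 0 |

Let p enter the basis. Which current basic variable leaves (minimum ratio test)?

Column p entries and ratios — u1: 11/4 = 11/4; u2: 21/2 = 21/2; u3: 18/1 = 18.
Smallest ratio is 11/4 in the row of u1, so u1 leaves.

u1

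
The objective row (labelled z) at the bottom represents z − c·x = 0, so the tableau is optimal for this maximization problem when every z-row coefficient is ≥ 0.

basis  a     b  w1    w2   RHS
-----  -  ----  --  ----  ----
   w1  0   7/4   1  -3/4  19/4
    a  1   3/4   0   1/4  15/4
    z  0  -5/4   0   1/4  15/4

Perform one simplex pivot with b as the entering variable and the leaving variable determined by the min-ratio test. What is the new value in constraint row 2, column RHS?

Ratio test on column b — row 1: (19/4)/(7/4) = 19/7; row 2: (15/4)/(3/4) = 5. Minimum is 19/7 at row 1 (w1 leaves); pivot element 7/4.
Divide row 1 by 7/4; eliminate column b from the other rows.
Row 2 update in column RHS: 15/4 − (3/4)·(19/7) = 12/7.

12/7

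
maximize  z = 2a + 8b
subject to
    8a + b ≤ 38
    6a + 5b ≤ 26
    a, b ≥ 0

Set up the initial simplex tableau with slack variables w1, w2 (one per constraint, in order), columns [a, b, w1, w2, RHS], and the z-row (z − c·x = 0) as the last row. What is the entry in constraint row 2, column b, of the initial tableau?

Constraint 2 has coefficient 5 on b.

5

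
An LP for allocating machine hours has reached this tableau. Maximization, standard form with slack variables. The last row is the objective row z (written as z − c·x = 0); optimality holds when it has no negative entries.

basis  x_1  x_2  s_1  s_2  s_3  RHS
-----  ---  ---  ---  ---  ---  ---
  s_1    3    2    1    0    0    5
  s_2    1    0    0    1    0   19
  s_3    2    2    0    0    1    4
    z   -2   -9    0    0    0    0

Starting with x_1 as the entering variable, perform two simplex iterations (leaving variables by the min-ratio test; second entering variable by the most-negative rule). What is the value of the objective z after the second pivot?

11

Ratio test on column x_1 — row 1: 5/3 = 5/3; row 2: 19/1 = 19; row 3: 4/2 = 2. Minimum is 5/3 at row 1 (s_1 leaves); pivot element 3.
Pivot on row 1; the z-row RHS becomes 0 − (-2)·(5/3) = 10/3.
Next entering variable (most negative z-row entry -23/3): x_2.
Ratio test on column x_2 — row 1: (5/3)/(2/3) = 5/2; row 2: entry -2/3 ≤ 0; row 3: (2/3)/(2/3) = 1. Minimum is 1 at row 3 (s_3 leaves); pivot element 2/3.
After the second pivot the z-row RHS is 10/3 − (-23/3)·1 = 11.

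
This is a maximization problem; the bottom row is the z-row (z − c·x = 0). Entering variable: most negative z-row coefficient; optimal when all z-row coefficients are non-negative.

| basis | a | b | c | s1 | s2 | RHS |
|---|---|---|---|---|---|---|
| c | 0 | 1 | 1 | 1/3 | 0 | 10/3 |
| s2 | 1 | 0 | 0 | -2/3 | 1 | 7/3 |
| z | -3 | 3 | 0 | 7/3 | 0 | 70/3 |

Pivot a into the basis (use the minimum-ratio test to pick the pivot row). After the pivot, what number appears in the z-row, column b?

3

Ratio test on column a — row 1: entry 0 ≤ 0; row 2: (7/3)/1 = 7/3. Minimum is 7/3 at row 2 (s2 leaves); pivot element 1.
Divide row 2 by 1; eliminate column a from the other rows.
z-row update in column b: 3 − (-3)·0 = 3.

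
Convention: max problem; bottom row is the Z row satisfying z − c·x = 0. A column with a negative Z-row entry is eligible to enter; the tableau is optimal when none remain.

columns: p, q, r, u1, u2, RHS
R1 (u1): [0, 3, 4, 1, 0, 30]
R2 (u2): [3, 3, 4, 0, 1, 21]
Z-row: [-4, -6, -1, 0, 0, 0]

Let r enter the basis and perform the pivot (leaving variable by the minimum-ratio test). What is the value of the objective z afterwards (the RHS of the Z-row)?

21/4

Ratio test on column r — row 1: 30/4 = 15/2; row 2: 21/4 = 21/4. Minimum is 21/4 at row 2 (u2 leaves); pivot element 4.
Pivot on row 2; the Z-row RHS becomes 0 − (-1)·(21/4) = 21/4.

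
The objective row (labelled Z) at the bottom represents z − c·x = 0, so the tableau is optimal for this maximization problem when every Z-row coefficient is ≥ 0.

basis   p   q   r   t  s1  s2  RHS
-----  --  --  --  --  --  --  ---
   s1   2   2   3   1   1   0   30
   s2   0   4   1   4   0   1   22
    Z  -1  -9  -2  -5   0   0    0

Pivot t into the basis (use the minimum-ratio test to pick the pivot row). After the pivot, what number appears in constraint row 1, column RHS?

49/2

Ratio test on column t — row 1: 30/1 = 30; row 2: 22/4 = 11/2. Minimum is 11/2 at row 2 (s2 leaves); pivot element 4.
Divide row 2 by 4; eliminate column t from the other rows.
Row 1 update in column RHS: 30 − 1·(11/2) = 49/2.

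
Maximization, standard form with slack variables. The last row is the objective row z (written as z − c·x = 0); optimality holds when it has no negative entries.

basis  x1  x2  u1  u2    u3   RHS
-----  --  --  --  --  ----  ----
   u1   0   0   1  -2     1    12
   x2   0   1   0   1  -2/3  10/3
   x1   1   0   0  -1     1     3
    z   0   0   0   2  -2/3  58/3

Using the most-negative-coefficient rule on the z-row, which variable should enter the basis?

Negative z-row entries: u3: -2/3.
The most negative is -2/3 in column u3, so u3 enters.

u3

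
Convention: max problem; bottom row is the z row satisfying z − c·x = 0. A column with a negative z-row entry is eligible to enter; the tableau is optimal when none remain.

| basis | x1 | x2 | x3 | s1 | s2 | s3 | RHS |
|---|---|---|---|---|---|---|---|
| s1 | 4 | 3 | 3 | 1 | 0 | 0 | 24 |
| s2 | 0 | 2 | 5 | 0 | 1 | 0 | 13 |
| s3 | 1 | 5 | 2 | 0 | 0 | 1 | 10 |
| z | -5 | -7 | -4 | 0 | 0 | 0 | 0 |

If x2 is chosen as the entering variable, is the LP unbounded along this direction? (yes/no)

Column x2 has positive entries in row(s) 1, 2, 3, so the ratio test bounds it — not unbounded.

no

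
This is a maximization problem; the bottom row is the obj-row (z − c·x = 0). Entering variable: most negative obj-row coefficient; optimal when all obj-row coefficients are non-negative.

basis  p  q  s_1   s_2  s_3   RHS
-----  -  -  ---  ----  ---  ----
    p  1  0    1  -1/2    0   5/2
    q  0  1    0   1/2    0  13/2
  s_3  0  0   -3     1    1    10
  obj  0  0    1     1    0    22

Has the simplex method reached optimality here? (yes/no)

yes

Every obj-row coefficient is ≥ 0, so the tableau is optimal.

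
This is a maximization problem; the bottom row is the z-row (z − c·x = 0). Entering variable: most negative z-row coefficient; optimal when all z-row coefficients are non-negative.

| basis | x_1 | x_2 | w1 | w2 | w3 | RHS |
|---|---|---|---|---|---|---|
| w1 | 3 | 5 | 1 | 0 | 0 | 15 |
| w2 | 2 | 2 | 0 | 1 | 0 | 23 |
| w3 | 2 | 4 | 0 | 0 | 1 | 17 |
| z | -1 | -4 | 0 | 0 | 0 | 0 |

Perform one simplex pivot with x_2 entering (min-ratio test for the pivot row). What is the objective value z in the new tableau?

Ratio test on column x_2 — row 1: 15/5 = 3; row 2: 23/2 = 23/2; row 3: 17/4 = 17/4. Minimum is 3 at row 1 (w1 leaves); pivot element 5.
Pivot on row 1; the z-row RHS becomes 0 − (-4)·3 = 12.

12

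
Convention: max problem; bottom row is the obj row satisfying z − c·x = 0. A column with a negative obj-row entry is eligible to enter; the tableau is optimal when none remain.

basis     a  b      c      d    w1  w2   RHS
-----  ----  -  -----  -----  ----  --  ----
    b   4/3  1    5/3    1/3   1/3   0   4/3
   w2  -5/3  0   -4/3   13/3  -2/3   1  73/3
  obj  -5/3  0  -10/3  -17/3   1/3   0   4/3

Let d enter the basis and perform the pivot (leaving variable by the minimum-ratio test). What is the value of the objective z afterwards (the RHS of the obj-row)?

Ratio test on column d — row 1: (4/3)/(1/3) = 4; row 2: (73/3)/(13/3) = 73/13. Minimum is 4 at row 1 (b leaves); pivot element 1/3.
Pivot on row 1; the obj-row RHS becomes 4/3 − (-17/3)·4 = 24.

24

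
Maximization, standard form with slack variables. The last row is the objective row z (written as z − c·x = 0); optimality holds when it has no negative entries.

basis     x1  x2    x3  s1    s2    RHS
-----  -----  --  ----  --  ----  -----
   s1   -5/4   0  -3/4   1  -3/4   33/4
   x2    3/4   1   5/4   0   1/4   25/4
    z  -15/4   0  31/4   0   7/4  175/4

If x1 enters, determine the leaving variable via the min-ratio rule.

x2

Column x1 entries and ratios — s1: -5/4 ≤ 0, skip; x2: (25/4)/(3/4) = 25/3.
Smallest ratio is 25/3 in the row of x2, so x2 leaves.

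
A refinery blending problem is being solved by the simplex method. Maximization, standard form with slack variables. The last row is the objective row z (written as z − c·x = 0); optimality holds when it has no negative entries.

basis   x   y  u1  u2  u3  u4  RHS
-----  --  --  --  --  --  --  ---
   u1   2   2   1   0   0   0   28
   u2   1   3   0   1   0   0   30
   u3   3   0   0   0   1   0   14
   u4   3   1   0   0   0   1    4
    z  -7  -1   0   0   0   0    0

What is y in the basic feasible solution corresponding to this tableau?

y is not in the basis, so in the current basic feasible solution y = 0.

0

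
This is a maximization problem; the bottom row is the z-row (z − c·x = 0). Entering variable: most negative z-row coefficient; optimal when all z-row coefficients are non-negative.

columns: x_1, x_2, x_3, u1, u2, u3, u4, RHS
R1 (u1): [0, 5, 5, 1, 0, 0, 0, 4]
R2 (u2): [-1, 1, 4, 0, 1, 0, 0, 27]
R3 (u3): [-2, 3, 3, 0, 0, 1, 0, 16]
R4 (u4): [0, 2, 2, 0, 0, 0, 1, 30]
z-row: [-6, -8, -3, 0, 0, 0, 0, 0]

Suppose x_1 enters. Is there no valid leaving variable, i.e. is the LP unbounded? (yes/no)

Every constraint-row entry in column x_1 is ≤ 0, so increasing x_1 is unbounded.

yes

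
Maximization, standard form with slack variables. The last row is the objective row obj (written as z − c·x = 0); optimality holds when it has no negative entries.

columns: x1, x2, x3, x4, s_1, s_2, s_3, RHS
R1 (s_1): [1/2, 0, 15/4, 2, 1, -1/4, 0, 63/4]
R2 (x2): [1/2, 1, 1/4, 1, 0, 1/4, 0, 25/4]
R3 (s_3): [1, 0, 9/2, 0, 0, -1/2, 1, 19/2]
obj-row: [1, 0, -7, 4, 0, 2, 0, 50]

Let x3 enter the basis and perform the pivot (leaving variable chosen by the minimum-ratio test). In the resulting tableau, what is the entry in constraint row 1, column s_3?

Ratio test on column x3 — row 1: (63/4)/(15/4) = 21/5; row 2: (25/4)/(1/4) = 25; row 3: (19/2)/(9/2) = 19/9. Minimum is 19/9 at row 3 (s_3 leaves); pivot element 9/2.
Divide row 3 by 9/2; eliminate column x3 from the other rows.
Row 1 update in column s_3: 0 − (15/4)·(2/9) = -5/6.

-5/6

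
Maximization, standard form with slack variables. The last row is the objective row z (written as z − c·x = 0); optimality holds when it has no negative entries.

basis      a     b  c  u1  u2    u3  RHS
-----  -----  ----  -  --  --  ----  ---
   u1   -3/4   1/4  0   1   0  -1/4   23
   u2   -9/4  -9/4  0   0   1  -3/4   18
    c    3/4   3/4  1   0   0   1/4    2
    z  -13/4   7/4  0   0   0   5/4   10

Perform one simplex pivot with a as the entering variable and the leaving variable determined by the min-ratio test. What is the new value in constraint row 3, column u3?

Ratio test on column a — row 1: entry -3/4 ≤ 0; row 2: entry -9/4 ≤ 0; row 3: 2/(3/4) = 8/3. Minimum is 8/3 at row 3 (c leaves); pivot element 3/4.
Divide row 3 by 3/4; eliminate column a from the other rows.
In the new row 3, the u3 entry is the old entry divided by the pivot: (1/4)/(3/4) = 1/3.

1/3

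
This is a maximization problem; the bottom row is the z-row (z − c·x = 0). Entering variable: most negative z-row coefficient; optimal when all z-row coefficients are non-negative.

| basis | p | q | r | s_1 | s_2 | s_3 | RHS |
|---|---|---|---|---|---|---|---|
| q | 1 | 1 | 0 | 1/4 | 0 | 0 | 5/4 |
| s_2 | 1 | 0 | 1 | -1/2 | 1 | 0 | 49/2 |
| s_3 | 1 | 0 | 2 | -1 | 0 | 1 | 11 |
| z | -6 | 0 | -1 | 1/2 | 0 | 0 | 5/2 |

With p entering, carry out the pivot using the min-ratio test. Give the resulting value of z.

10

Ratio test on column p — row 1: (5/4)/1 = 5/4; row 2: (49/2)/1 = 49/2; row 3: 11/1 = 11. Minimum is 5/4 at row 1 (q leaves); pivot element 1.
Pivot on row 1; the z-row RHS becomes 5/2 − (-6)·(5/4) = 10.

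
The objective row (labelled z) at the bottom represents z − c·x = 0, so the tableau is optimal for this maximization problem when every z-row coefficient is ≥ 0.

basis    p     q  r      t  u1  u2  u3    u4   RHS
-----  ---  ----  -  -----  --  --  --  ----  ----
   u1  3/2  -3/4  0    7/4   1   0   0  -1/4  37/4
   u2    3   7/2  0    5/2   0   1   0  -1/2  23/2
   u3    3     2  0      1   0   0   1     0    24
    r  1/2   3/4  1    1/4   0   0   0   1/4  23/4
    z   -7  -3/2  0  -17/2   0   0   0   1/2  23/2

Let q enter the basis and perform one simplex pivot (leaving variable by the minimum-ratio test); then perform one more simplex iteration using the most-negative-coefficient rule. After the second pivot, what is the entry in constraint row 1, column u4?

1/10

Ratio test on column q — row 1: entry -3/4 ≤ 0; row 2: (23/2)/(7/2) = 23/7; row 3: 24/2 = 12; row 4: (23/4)/(3/4) = 23/3. Minimum is 23/7 at row 2 (u2 leaves); pivot element 7/2.
Divide row 2 by 7/2; eliminate column q from the other rows.
Second iteration: most negative z-row entry is -52/7 in column t, so t enters.
Ratio test on column t — row 1: (82/7)/(16/7) = 41/8; row 2: (23/7)/(5/7) = 23/5; row 3: entry -3/7 ≤ 0; row 4: entry -2/7 ≤ 0. Minimum is 23/5 at row 2 (q leaves); pivot element 5/7.
Divide row 2 by 5/7; eliminate column t from the other rows.
After both pivots, the entry at constraint row 1, column u4 is 1/10.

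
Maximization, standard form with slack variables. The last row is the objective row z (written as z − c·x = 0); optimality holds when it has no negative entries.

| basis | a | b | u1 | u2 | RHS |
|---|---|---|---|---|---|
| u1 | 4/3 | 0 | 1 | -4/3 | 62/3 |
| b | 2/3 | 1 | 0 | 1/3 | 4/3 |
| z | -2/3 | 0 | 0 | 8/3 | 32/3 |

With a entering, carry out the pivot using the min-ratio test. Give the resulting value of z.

12

Ratio test on column a — row 1: (62/3)/(4/3) = 31/2; row 2: (4/3)/(2/3) = 2. Minimum is 2 at row 2 (b leaves); pivot element 2/3.
Pivot on row 2; the z-row RHS becomes 32/3 − (-2/3)·2 = 12.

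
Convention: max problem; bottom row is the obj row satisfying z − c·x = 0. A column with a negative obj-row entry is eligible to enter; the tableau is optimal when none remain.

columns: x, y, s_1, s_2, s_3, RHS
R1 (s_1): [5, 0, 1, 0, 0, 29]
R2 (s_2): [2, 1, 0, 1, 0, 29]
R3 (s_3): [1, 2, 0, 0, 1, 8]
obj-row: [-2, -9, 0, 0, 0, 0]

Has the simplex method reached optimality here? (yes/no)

The obj-row has a negative entry -9 in column y, so it is not optimal.

no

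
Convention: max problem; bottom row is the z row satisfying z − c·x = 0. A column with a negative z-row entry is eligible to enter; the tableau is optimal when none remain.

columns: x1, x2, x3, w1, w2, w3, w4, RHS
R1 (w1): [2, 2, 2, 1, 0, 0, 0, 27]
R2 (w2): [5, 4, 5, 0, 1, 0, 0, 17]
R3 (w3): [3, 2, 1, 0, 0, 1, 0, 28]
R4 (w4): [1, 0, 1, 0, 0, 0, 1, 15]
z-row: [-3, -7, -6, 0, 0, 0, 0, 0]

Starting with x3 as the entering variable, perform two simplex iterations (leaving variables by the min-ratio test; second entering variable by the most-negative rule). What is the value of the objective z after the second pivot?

Ratio test on column x3 — row 1: 27/2 = 27/2; row 2: 17/5 = 17/5; row 3: 28/1 = 28; row 4: 15/1 = 15. Minimum is 17/5 at row 2 (w2 leaves); pivot element 5.
Pivot on row 2; the z-row RHS becomes 0 − (-6)·(17/5) = 102/5.
Next entering variable (most negative z-row entry -11/5): x2.
Ratio test on column x2 — row 1: (101/5)/(2/5) = 101/2; row 2: (17/5)/(4/5) = 17/4; row 3: (123/5)/(6/5) = 41/2; row 4: entry -4/5 ≤ 0. Minimum is 17/4 at row 2 (x3 leaves); pivot element 4/5.
After the second pivot the z-row RHS is 102/5 − (-11/5)·(17/4) = 119/4.

119/4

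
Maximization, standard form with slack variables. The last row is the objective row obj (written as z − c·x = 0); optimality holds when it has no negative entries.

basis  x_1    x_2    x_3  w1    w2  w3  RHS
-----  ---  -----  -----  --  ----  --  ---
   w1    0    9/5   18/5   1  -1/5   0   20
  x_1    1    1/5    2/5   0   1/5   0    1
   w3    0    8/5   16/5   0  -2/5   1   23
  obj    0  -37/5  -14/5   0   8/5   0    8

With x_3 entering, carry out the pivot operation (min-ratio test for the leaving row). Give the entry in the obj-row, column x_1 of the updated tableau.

Ratio test on column x_3 — row 1: 20/(18/5) = 50/9; row 2: 1/(2/5) = 5/2; row 3: 23/(16/5) = 115/16. Minimum is 5/2 at row 2 (x_1 leaves); pivot element 2/5.
Divide row 2 by 2/5; eliminate column x_3 from the other rows.
obj-row update in column x_1: 0 − (-14/5)·(5/2) = 7.

7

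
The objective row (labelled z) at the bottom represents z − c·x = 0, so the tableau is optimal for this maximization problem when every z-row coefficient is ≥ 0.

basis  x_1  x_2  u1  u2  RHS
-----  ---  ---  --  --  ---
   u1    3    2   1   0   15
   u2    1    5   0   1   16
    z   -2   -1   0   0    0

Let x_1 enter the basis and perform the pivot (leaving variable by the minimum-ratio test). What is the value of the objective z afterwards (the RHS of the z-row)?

Ratio test on column x_1 — row 1: 15/3 = 5; row 2: 16/1 = 16. Minimum is 5 at row 1 (u1 leaves); pivot element 3.
Pivot on row 1; the z-row RHS becomes 0 − (-2)·5 = 10.

10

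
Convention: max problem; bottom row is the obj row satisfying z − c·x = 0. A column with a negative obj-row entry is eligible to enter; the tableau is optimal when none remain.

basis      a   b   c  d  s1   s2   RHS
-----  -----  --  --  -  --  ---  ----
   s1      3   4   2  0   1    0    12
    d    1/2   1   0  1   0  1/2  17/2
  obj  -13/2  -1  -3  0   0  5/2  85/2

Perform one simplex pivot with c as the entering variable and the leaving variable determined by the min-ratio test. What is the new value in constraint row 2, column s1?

Ratio test on column c — row 1: 12/2 = 6; row 2: entry 0 ≤ 0. Minimum is 6 at row 1 (s1 leaves); pivot element 2.
Divide row 1 by 2; eliminate column c from the other rows.
Row 2 update in column s1: 0 − 0·(1/2) = 0.

0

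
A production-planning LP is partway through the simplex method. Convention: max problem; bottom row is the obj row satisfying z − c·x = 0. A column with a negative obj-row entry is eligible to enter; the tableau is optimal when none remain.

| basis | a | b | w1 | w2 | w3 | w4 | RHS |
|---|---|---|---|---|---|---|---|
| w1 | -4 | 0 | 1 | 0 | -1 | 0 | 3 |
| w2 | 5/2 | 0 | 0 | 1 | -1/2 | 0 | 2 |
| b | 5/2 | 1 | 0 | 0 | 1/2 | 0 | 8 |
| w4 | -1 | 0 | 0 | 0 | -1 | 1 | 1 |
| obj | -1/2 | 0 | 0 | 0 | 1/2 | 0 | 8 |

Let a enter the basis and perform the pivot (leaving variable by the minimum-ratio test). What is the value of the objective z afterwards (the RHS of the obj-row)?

42/5

Ratio test on column a — row 1: entry -4 ≤ 0; row 2: 2/(5/2) = 4/5; row 3: 8/(5/2) = 16/5; row 4: entry -1 ≤ 0. Minimum is 4/5 at row 2 (w2 leaves); pivot element 5/2.
Pivot on row 2; the obj-row RHS becomes 8 − (-1/2)·(4/5) = 42/5.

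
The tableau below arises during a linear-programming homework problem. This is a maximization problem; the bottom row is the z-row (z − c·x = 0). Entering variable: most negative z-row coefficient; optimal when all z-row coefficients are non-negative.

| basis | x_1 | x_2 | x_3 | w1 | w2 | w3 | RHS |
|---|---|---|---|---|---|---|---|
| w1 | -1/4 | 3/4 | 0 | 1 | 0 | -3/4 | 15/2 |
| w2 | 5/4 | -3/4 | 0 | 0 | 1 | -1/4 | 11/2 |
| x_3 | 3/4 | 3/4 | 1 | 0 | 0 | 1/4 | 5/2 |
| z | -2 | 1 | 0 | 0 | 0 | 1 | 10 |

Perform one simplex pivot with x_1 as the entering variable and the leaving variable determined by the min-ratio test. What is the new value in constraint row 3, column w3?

1/3

Ratio test on column x_1 — row 1: entry -1/4 ≤ 0; row 2: (11/2)/(5/4) = 22/5; row 3: (5/2)/(3/4) = 10/3. Minimum is 10/3 at row 3 (x_3 leaves); pivot element 3/4.
Divide row 3 by 3/4; eliminate column x_1 from the other rows.
In the new row 3, the w3 entry is the old entry divided by the pivot: (1/4)/(3/4) = 1/3.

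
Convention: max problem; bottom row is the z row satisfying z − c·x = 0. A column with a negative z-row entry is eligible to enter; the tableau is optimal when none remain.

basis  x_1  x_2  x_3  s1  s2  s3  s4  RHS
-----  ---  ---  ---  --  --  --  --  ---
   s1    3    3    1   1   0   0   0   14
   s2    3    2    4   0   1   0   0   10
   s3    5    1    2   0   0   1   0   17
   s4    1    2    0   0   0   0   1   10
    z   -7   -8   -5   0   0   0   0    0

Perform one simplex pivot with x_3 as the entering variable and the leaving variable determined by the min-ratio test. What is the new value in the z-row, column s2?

Ratio test on column x_3 — row 1: 14/1 = 14; row 2: 10/4 = 5/2; row 3: 17/2 = 17/2; row 4: entry 0 ≤ 0. Minimum is 5/2 at row 2 (s2 leaves); pivot element 4.
Divide row 2 by 4; eliminate column x_3 from the other rows.
z-row update in column s2: 0 − (-5)·(1/4) = 5/4.

5/4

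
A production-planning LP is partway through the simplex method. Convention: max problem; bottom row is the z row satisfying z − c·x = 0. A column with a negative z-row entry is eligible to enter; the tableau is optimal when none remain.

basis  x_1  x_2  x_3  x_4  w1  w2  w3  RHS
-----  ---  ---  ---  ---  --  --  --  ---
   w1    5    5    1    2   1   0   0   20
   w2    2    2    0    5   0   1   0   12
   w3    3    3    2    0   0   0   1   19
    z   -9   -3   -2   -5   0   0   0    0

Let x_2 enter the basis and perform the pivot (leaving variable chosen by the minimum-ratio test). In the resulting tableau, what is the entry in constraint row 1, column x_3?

1/5

Ratio test on column x_2 — row 1: 20/5 = 4; row 2: 12/2 = 6; row 3: 19/3 = 19/3. Minimum is 4 at row 1 (w1 leaves); pivot element 5.
Divide row 1 by 5; eliminate column x_2 from the other rows.
In the new row 1, the x_3 entry is the old entry divided by the pivot: 1/5 = 1/5.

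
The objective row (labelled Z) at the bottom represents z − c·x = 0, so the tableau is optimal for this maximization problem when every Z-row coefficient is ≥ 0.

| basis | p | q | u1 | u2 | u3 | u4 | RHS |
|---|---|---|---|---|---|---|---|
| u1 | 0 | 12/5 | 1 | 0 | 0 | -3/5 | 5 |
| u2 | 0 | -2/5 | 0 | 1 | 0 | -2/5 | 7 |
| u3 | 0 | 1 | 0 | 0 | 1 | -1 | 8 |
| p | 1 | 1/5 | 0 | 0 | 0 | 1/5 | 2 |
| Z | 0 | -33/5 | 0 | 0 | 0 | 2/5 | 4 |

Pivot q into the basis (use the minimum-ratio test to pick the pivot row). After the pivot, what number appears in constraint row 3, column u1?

-5/12

Ratio test on column q — row 1: 5/(12/5) = 25/12; row 2: entry -2/5 ≤ 0; row 3: 8/1 = 8; row 4: 2/(1/5) = 10. Minimum is 25/12 at row 1 (u1 leaves); pivot element 12/5.
Divide row 1 by 12/5; eliminate column q from the other rows.
Row 3 update in column u1: 0 − 1·(5/12) = -5/12.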